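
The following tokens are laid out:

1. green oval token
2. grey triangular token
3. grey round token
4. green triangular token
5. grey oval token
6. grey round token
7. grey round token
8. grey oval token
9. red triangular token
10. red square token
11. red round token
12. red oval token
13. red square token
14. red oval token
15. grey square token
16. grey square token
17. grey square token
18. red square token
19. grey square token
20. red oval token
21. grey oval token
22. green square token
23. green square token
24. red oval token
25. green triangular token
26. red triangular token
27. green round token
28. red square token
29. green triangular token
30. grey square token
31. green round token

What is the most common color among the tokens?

grey

Counts by color: grey 12, red 11, green 8.
The maximum is 12, held uniquely by grey.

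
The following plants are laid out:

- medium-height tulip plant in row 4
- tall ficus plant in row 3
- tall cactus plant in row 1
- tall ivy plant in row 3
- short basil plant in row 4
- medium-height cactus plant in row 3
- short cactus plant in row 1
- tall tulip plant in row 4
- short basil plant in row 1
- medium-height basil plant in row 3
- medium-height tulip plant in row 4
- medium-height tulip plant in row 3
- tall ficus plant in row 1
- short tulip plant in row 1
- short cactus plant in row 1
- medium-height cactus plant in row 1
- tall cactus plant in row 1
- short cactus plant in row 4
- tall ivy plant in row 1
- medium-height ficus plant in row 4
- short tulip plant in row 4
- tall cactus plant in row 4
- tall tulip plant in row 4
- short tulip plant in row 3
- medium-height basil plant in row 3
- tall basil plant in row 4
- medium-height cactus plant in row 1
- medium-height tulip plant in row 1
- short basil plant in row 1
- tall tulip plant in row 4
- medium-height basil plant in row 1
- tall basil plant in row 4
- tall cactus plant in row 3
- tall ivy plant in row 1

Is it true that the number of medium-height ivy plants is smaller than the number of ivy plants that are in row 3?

True

medium-height ivy plants: 0.
ivy plants in row 3: 1.
The claim requires 0 < 1, which holds.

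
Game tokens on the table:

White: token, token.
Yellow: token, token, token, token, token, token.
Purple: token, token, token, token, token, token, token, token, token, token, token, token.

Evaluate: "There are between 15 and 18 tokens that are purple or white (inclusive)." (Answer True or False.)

False

There are 14 tokens that are purple or white.
The claim requires 15 ≤ 14 ≤ 18, which does not hold.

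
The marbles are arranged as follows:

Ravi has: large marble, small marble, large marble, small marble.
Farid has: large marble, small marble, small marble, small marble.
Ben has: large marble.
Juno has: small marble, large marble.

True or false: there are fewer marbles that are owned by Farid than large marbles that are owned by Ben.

Count of marbles owned by Farid: 4.
Count of large marbles owned by Ben: 1.
The claim requires 4 < 1, which does not hold.

False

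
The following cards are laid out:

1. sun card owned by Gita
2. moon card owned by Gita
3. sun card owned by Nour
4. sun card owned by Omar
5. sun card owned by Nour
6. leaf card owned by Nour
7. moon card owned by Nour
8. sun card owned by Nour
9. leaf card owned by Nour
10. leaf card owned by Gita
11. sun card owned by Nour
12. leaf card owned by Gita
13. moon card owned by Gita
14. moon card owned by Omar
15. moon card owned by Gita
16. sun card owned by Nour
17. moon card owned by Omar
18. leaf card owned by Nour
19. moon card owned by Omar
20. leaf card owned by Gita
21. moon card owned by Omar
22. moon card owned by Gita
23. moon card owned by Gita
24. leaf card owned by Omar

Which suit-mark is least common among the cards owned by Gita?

sun

Counts by suit-mark (restricted to cards owned by Gita): moon 5, leaf 3, sun 1.
The minimum is 1, held uniquely by sun.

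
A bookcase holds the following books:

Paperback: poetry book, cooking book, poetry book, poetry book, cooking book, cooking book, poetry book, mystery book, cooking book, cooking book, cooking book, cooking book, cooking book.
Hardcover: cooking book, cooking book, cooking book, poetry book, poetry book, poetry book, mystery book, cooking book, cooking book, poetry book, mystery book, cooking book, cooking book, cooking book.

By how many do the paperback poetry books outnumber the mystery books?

paperback poetry books: 4.
mystery books: 3.
4 − 3 = 1.

1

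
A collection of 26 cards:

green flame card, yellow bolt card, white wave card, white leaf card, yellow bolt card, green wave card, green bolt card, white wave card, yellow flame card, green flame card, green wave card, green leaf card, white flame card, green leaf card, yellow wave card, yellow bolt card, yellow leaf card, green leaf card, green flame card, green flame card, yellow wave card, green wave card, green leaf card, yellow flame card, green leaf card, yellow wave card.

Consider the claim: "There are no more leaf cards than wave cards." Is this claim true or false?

True

|leaf cards| = 7.
|wave cards| = 8.
The claim requires 7 ≤ 8, which holds.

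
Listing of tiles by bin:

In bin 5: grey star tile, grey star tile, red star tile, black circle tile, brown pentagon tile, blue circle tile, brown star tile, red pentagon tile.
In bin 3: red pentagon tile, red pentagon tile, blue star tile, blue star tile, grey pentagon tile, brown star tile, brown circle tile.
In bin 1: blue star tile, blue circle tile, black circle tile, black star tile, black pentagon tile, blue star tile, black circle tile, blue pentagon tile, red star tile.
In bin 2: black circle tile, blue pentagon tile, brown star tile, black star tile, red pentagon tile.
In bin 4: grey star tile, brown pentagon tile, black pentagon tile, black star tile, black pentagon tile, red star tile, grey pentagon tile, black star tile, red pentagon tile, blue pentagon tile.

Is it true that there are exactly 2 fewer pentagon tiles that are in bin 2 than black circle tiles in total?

True

pentagon tiles in bin 2: 2.
black circle tiles: 4.
The claim requires 4 − 2 (= 2) to equal 2, which holds.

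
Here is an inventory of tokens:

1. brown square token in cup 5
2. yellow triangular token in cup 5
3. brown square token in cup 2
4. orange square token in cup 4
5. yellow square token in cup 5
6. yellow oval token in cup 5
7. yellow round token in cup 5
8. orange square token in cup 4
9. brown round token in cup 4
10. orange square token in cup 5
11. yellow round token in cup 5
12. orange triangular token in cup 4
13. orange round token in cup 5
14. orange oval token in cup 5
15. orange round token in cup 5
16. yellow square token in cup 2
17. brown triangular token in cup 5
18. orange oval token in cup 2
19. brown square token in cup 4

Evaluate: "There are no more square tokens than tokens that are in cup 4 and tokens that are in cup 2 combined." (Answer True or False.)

square tokens: 8.
tokens in cup 4: 5; tokens in cup 2: 3; combined: 5 + 3 = 8.
The claim requires 8 ≤ 8, which holds.

True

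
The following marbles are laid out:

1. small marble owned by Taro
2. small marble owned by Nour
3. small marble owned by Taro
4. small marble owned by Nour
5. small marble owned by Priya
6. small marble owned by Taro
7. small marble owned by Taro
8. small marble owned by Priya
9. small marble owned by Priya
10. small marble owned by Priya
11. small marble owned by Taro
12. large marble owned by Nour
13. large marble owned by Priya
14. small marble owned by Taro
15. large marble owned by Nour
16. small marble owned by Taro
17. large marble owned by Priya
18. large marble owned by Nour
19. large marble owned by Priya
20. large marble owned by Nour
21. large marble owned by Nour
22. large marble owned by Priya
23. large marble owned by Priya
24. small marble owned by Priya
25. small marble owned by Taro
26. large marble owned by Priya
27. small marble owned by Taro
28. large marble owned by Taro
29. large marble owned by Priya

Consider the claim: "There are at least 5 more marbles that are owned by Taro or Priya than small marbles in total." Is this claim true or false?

marbles owned by Taro or Priya: 22.
small marbles: 16.
The claim requires 22 − 16 = 6 ≥ 5, which holds.

True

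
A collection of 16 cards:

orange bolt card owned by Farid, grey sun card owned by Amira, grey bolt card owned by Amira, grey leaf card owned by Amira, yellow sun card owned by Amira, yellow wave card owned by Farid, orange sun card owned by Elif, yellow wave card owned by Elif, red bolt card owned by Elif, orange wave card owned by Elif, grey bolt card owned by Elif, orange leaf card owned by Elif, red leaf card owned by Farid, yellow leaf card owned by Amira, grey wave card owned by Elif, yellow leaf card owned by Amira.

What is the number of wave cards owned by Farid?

1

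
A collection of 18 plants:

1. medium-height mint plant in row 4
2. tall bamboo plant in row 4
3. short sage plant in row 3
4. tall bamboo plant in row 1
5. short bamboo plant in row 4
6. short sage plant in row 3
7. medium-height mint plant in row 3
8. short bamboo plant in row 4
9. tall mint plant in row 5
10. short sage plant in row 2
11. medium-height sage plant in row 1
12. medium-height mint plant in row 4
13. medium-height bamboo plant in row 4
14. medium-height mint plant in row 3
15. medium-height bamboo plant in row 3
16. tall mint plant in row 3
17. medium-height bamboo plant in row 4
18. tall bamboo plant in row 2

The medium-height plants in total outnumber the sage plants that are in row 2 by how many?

7

medium-height plants: 8.
sage plants in row 2: 1.
8 − 1 = 7.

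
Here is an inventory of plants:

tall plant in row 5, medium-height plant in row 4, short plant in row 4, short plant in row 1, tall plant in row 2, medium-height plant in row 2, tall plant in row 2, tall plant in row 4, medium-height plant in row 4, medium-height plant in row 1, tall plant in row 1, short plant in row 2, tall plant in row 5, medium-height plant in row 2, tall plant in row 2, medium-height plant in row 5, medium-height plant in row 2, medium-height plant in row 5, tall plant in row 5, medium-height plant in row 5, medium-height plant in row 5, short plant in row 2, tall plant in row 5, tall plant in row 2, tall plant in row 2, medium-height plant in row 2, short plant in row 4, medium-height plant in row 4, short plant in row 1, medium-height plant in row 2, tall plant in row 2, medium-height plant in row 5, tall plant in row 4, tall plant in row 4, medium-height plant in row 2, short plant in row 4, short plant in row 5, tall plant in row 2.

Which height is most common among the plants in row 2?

Counts by height (restricted to plants in row 2): tall 7, medium-height 6, short 2.
The maximum is 7, held uniquely by tall.

tall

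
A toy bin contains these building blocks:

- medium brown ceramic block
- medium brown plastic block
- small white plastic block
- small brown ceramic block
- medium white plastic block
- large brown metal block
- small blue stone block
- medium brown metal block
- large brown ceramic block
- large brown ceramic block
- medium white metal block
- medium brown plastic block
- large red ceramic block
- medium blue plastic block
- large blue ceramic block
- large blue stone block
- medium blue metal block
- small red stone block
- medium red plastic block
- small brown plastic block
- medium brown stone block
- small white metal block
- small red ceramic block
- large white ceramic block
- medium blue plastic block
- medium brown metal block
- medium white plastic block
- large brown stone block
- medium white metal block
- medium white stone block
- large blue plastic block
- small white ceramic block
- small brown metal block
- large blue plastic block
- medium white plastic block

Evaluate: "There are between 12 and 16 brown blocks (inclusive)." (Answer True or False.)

There are 13 brown blocks.
The claim requires 12 ≤ 13 ≤ 16, which holds.

True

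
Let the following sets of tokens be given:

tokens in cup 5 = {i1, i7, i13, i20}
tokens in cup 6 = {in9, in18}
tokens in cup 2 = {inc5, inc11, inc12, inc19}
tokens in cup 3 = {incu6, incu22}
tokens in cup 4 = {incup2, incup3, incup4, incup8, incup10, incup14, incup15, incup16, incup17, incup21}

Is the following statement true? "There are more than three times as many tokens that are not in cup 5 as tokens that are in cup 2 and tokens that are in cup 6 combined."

tokens that are not in cup 5: 18.
tokens in cup 2: 4; tokens in cup 6: 2; combined: 4 + 2 = 6.
The claim requires 18 > 3 × 6 = 18, which does not hold.

False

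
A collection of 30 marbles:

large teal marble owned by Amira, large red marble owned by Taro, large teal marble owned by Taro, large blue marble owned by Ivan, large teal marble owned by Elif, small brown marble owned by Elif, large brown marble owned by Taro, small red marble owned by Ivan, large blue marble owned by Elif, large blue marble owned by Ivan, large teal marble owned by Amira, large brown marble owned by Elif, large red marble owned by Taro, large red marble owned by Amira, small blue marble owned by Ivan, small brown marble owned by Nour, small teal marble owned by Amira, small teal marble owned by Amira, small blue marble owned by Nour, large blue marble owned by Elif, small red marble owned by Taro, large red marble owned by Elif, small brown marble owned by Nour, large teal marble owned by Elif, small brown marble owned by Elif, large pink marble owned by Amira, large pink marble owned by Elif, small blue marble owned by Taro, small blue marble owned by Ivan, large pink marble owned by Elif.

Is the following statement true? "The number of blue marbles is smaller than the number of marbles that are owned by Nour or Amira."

blue marbles: 8.
marbles owned by Nour or Amira: 9.
The claim requires 8 < 9, which holds.

True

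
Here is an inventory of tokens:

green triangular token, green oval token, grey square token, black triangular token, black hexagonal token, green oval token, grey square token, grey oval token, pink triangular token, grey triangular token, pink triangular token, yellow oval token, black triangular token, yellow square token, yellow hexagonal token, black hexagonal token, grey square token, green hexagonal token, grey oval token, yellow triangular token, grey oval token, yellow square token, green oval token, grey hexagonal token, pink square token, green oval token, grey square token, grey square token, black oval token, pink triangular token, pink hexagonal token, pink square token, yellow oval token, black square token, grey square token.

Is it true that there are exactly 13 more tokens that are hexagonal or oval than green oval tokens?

False

|tokens that are hexagonal or oval| = 16.
|green oval tokens| = 4.
The claim requires 16 − 4 (= 12) to equal 13, which does not hold.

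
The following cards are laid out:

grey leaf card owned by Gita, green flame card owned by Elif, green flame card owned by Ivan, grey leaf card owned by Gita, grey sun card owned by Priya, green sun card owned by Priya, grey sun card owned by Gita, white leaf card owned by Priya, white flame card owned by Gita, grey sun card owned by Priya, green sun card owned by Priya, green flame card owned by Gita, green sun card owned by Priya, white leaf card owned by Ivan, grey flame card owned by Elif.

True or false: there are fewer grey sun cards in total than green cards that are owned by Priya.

|grey sun cards| = 3.
|green cards owned by Priya| = 3.
The claim requires 3 < 3, which does not hold.

False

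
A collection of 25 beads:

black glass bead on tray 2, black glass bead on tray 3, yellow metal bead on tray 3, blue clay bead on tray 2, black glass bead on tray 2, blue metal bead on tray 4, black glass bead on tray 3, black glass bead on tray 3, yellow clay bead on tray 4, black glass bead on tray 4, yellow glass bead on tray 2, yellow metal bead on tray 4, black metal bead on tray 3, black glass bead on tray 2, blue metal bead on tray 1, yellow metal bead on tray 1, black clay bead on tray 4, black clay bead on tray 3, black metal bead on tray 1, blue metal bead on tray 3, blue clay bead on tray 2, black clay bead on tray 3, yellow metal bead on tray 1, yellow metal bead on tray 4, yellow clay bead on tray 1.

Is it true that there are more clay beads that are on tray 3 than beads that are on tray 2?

False

There are 2 clay beads on tray 3.
There are 6 beads on tray 2.
The claim requires 2 > 6, which does not hold.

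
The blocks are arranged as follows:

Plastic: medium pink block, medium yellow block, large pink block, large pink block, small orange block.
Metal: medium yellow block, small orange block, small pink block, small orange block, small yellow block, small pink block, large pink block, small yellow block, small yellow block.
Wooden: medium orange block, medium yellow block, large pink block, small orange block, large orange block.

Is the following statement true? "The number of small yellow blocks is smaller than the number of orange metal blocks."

False

|small yellow blocks| = 3.
|orange metal blocks| = 2.
The claim requires 3 < 2, which does not hold.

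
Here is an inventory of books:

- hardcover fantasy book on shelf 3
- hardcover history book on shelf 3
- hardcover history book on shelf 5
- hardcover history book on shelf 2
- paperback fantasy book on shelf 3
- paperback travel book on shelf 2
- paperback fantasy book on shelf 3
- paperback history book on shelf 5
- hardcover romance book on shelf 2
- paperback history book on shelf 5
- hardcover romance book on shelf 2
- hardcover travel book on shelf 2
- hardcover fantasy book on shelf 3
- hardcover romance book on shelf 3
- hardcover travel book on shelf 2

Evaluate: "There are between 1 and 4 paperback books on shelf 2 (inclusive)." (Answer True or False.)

There is 1 paperback book on shelf 2.
The claim requires 1 ≤ 1 ≤ 4, which holds.

True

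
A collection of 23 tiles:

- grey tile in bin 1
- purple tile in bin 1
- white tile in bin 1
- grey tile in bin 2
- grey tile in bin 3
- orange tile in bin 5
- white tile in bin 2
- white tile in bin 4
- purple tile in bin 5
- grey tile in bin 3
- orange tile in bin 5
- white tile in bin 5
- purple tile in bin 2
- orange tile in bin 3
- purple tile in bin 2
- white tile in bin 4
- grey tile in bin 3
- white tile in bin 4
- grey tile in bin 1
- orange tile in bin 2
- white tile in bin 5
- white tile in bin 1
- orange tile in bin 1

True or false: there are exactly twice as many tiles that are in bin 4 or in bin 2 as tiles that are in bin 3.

There are 8 tiles in bin 4 or in bin 2.
There are 4 tiles in bin 3.
The claim requires 8 = 2 × 4 = 8, which holds.

True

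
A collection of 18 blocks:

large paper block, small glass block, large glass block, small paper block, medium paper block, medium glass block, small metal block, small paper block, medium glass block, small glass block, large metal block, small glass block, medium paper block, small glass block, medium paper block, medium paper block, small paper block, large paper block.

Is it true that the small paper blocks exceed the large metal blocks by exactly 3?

There are 3 small paper blocks.
There is 1 large metal block.
The claim requires 3 − 1 (= 2) to equal 3, which does not hold.

False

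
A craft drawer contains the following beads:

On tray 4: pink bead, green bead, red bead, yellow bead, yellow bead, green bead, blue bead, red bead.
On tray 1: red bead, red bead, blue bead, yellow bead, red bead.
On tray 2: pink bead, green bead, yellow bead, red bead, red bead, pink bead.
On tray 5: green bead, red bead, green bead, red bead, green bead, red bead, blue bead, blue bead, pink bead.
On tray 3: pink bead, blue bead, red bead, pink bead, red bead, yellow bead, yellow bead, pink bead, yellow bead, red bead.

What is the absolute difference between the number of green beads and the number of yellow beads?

green beads: 6. yellow beads: 7.
|6 − 7| = 7 − 6 = 1.

1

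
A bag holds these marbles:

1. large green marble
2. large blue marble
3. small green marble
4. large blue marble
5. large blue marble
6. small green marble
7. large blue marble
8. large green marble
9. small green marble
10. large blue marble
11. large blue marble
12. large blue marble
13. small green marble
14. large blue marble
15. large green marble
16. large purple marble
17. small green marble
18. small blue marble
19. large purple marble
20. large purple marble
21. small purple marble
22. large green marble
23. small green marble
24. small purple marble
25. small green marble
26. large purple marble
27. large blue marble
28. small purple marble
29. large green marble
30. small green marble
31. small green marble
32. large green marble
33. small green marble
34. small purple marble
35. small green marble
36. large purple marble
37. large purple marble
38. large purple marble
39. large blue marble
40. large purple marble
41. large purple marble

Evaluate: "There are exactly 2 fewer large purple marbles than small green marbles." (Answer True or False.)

large purple marbles: 9.
small green marbles: 11.
The claim requires 11 − 9 (= 2) to equal 2, which holds.

True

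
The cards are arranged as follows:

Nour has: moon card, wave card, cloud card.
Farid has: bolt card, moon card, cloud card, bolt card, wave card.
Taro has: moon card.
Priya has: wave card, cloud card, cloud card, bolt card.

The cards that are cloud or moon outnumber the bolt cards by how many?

4

cards that are cloud or moon: 7.
bolt cards: 3.
7 − 3 = 4.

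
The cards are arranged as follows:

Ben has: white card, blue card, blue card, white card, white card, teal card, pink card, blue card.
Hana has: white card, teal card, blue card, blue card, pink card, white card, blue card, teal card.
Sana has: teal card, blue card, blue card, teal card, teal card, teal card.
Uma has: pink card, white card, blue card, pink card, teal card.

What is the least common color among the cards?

Counts by color: blue 9, teal 8, white 6, pink 4.
The minimum is 4, held uniquely by pink.

pink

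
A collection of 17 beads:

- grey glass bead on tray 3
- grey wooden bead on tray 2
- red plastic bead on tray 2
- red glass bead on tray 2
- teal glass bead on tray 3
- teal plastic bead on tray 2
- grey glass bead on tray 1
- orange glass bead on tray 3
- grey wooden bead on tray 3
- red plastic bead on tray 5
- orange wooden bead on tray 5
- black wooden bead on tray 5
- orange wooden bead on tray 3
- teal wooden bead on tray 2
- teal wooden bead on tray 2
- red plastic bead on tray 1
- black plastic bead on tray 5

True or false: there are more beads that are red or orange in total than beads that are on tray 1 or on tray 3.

There are 7 beads that are red or orange.
There are 7 beads on tray 1 or on tray 3.
The claim requires 7 > 7, which does not hold.

False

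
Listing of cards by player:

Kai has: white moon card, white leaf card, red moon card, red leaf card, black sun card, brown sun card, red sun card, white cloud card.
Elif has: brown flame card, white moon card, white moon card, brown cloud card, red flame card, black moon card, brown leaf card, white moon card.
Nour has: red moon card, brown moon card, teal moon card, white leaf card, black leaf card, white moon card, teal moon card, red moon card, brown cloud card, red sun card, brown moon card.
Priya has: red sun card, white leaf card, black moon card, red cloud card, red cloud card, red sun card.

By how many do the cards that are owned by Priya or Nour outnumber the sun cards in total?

cards owned by Priya or Nour: 17.
sun cards: 6.
17 − 6 = 11.

11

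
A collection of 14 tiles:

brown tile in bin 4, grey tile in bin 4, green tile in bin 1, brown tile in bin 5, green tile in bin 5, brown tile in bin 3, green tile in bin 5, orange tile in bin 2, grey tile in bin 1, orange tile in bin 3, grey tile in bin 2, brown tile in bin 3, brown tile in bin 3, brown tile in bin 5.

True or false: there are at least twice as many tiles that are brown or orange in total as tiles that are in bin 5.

True

tiles that are brown or orange: 8.
tiles in bin 5: 4.
The claim requires 8 ≥ 2 × 4 = 8, which holds.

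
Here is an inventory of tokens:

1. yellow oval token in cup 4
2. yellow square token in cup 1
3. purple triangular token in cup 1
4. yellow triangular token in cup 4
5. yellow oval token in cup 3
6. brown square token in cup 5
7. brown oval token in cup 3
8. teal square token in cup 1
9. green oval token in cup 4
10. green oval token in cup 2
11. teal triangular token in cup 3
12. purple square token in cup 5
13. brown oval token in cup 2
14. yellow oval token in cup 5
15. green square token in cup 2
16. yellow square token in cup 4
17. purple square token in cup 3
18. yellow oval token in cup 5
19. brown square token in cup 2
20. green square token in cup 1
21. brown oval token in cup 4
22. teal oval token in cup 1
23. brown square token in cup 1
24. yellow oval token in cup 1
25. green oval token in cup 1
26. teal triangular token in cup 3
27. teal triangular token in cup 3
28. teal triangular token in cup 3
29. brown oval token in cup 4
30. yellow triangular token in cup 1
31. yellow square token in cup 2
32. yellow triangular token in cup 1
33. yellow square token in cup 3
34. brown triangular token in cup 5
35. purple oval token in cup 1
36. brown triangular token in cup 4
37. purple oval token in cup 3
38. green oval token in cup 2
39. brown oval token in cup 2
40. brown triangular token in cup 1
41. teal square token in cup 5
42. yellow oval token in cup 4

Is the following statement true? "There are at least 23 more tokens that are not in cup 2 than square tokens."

tokens that are not in cup 2: 35.
square tokens: 13.
The claim requires 35 − 13 = 22 ≥ 23, which does not hold.

False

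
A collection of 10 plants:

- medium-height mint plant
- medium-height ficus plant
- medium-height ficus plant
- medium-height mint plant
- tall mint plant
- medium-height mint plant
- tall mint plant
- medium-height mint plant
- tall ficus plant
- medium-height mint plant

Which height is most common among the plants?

medium-height

Counts by height: medium-height 7, tall 3.
The maximum is 7, held uniquely by medium-height.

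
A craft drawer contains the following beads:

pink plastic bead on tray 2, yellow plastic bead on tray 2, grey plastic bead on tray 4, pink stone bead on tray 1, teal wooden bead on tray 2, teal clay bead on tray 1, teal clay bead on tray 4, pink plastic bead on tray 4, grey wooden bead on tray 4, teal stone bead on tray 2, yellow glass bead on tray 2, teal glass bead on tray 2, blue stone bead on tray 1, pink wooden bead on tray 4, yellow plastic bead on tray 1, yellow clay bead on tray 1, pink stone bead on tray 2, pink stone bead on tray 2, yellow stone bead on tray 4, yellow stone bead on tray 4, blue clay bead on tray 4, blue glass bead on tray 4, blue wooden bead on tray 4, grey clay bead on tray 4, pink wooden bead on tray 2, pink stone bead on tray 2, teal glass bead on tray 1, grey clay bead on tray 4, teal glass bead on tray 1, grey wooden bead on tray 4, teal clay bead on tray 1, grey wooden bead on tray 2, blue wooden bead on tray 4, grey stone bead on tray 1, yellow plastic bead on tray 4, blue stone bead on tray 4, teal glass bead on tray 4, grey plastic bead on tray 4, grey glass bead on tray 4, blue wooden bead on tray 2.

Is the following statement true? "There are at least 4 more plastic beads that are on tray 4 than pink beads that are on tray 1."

False

plastic beads on tray 4: 4.
pink beads on tray 1: 1.
The claim requires 4 − 1 = 3 ≥ 4, which does not hold.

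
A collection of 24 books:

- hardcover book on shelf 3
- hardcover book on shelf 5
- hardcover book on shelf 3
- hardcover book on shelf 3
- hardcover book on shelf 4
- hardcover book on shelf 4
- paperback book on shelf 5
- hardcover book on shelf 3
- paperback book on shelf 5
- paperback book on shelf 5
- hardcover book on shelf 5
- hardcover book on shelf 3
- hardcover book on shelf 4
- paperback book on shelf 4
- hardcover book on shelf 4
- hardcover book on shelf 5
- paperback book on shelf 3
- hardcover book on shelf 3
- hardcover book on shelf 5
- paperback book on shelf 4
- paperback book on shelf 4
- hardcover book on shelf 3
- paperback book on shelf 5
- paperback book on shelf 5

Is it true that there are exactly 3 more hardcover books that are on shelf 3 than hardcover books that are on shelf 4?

|hardcover books on shelf 3| = 7.
|hardcover books on shelf 4| = 4.
The claim requires 7 − 4 (= 3) to equal 3, which holds.

True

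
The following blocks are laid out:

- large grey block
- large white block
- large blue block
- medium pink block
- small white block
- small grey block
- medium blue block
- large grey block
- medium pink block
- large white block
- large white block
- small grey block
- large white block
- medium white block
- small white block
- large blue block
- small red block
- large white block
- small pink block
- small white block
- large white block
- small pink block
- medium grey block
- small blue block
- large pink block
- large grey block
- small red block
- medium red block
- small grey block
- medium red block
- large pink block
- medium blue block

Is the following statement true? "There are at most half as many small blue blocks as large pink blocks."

True

|small blue blocks| = 1.
|large pink blocks| = 2.
The claim requires 2 × 1 = 2 ≤ 2, which holds.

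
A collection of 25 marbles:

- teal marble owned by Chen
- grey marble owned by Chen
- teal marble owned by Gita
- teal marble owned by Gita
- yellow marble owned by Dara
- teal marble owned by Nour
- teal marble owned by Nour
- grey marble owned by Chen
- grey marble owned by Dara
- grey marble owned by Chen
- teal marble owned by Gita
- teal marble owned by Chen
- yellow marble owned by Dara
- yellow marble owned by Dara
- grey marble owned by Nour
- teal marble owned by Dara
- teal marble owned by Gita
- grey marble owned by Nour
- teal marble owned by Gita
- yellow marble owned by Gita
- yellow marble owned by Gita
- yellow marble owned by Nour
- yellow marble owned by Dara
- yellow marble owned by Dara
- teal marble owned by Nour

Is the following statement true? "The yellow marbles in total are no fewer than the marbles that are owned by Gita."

yellow marbles: 8.
marbles owned by Gita: 7.
The claim requires 8 ≥ 7, which holds.

True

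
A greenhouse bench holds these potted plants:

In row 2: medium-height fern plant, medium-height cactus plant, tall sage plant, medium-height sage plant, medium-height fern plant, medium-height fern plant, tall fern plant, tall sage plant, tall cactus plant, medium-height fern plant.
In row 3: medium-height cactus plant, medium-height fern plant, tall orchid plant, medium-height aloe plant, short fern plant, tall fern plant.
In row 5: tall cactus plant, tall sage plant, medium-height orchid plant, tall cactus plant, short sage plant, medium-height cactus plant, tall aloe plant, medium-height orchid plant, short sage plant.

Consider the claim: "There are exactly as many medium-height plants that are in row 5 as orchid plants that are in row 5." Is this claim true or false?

False

medium-height plants in row 5: 3.
orchid plants in row 5: 2.
The claim requires 3 = 2, which does not hold.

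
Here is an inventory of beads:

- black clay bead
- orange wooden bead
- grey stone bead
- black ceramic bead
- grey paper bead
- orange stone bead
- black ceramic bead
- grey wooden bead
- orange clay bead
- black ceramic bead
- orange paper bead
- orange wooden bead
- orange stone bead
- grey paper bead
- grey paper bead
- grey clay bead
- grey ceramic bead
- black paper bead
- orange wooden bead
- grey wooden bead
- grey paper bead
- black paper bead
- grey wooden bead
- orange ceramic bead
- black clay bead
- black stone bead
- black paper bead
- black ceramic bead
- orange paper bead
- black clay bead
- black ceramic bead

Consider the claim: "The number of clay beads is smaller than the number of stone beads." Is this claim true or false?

There are 5 clay beads.
There are 4 stone beads.
The claim requires 5 < 4, which does not hold.

False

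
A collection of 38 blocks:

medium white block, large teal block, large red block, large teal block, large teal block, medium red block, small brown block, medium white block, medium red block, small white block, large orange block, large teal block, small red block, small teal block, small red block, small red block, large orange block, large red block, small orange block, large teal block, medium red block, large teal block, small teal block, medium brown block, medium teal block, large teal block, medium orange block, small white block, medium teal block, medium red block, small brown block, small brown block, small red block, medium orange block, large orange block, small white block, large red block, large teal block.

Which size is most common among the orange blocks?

Counts by size (restricted to orange blocks): large 3, medium 2, small 1.
The maximum is 3, held uniquely by large.

large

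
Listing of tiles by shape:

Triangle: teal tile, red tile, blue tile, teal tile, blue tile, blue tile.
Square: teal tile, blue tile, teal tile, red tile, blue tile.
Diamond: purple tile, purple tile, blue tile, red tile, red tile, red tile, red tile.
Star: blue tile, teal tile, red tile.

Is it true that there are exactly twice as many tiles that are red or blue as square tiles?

False

There are 14 tiles that are red or blue.
There are 5 square tiles.
The claim requires 14 = 2 × 5 = 10, which does not hold.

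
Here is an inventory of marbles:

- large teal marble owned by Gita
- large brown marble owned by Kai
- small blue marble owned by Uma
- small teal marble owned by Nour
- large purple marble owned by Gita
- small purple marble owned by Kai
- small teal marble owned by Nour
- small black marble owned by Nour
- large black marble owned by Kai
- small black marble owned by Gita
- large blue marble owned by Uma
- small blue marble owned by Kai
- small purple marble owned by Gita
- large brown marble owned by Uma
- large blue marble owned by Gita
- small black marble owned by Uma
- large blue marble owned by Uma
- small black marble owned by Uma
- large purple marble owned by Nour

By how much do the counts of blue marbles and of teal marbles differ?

2

blue marbles: 5. teal marbles: 3.
|5 − 3| = 5 − 3 = 2.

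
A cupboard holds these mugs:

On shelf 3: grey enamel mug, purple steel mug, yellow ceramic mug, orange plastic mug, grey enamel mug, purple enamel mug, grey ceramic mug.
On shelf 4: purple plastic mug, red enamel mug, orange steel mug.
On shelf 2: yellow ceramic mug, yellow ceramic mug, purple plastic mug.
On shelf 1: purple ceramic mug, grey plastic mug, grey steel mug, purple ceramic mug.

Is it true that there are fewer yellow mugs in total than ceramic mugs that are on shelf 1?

There are 3 yellow mugs.
There are 2 ceramic mugs on shelf 1.
The claim requires 3 < 2, which does not hold.

False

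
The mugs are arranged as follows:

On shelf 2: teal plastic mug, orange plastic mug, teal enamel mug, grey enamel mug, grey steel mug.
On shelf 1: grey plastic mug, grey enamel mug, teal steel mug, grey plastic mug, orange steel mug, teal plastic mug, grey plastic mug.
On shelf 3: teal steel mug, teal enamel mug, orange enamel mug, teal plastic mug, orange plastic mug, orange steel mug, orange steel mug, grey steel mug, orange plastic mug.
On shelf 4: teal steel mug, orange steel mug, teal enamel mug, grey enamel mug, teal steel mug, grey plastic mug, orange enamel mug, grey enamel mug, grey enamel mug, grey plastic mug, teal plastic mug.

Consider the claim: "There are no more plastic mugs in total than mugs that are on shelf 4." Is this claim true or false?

plastic mugs: 12.
mugs on shelf 4: 11.
The claim requires 12 ≤ 11, which does not hold.

False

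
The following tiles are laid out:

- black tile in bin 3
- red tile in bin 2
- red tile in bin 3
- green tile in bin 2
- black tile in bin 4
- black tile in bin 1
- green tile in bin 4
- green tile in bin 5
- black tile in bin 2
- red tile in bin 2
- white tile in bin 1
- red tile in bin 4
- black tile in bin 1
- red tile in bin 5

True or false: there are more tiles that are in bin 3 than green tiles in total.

|tiles in bin 3| = 2.
|green tiles| = 3.
The claim requires 2 > 3, which does not hold.

False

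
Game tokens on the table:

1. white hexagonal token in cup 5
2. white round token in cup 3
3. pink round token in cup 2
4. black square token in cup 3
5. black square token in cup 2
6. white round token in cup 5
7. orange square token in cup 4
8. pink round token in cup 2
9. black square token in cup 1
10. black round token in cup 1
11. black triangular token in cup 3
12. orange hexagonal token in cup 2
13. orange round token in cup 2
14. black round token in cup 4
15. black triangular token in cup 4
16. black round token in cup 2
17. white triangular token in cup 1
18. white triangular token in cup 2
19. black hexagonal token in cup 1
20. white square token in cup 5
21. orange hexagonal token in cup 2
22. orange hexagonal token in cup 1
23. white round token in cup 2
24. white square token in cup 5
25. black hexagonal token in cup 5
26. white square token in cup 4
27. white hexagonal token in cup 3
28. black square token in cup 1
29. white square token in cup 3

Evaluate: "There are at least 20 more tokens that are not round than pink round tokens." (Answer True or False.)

False

tokens that are not round: 20.
pink round tokens: 2.
The claim requires 20 − 2 = 18 ≥ 20, which does not hold.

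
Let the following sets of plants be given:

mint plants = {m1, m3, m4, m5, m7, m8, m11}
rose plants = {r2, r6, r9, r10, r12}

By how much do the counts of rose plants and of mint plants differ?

rose plants: 5. mint plants: 7.
|5 − 7| = 7 − 5 = 2.

2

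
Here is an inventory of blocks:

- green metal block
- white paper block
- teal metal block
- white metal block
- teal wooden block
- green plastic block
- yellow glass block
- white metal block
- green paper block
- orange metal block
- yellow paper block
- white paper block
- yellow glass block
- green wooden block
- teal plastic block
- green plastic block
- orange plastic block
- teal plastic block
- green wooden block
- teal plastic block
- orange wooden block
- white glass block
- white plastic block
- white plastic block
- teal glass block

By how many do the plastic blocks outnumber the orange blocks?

plastic blocks: 8.
orange blocks: 3.
8 − 3 = 5.

5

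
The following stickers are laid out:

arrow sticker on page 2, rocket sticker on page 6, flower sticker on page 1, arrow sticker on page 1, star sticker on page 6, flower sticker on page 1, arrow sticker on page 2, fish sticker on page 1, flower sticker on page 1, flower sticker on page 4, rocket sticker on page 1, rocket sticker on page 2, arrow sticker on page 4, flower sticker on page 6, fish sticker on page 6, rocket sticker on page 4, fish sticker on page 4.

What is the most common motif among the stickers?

flower

Counts by motif: flower 5, rocket 4, arrow 4, fish 3, star 1.
The maximum is 5, held uniquely by flower.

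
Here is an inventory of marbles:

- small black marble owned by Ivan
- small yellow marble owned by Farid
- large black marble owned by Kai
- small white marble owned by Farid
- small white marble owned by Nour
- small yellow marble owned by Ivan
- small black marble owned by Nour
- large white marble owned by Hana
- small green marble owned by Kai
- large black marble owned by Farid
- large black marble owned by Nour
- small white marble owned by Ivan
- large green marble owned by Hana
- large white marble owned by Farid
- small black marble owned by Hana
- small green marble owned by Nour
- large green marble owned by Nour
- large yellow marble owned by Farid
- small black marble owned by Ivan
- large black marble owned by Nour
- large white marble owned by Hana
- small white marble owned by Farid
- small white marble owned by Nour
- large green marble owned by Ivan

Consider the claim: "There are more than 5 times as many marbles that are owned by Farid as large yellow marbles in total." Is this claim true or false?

True

marbles owned by Farid: 6.
large yellow marbles: 1.
The claim requires 6 > 5 × 1 = 5, which holds.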